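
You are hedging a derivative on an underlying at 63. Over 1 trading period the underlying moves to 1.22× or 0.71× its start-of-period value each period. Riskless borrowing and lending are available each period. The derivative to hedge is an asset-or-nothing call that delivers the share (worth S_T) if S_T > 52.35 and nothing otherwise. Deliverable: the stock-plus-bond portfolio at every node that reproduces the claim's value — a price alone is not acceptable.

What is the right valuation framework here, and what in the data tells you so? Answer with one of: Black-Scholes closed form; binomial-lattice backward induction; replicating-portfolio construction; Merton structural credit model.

Key observation: what is demanded is not a single number but the (Δ, B) position at each node of the 1.22/0.71 tree starting at 63; constructing those positions is the replicating-portfolio method.

framework: replicating-portfolio construction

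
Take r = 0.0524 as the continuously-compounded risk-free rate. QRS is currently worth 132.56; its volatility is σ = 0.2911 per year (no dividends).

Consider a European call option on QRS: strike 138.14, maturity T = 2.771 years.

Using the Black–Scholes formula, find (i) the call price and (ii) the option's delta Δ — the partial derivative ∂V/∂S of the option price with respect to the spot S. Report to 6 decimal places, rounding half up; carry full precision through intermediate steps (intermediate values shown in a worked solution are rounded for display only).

price = 31.211323
Δ = 0.676108

σ√T = 0.2911·√2.771 = 0.484574
d₁ = (ln(S/K) + (r+σ²/2)T) / (σ√T) = (ln(132.56/138.14) + (0.0524+0.2911²/2)·2.771) / 0.484574 = (-0.041232 + 0.262607) / 0.484574 = 0.456843
d₂ = d₁ − σ√T = 0.456843 − 0.484574 = -0.027732
e^{−rT} = 0.864849
N(d₁) = 0.676108,  N(d₂) = 0.488938
Call price V = S·N(d₁) − K·e^{−rT}·N(d₂) = 89.624870 − 58.413547 = 31.211323
Δ = N(d₁) = 0.676108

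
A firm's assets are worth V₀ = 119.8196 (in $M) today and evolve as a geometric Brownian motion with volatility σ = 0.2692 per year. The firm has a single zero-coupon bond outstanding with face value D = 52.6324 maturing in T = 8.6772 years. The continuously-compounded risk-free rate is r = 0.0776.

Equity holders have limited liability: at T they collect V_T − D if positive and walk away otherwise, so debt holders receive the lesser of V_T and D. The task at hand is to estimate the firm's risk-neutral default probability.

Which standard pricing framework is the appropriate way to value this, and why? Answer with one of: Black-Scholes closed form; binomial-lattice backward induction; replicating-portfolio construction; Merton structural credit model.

Key observation: assets follow a GBM and default happens iff V_T < 52.6324; valuing claims on that split (equity as a call, risky debt as the residual) is the structural model's definition.

framework: Merton structural credit model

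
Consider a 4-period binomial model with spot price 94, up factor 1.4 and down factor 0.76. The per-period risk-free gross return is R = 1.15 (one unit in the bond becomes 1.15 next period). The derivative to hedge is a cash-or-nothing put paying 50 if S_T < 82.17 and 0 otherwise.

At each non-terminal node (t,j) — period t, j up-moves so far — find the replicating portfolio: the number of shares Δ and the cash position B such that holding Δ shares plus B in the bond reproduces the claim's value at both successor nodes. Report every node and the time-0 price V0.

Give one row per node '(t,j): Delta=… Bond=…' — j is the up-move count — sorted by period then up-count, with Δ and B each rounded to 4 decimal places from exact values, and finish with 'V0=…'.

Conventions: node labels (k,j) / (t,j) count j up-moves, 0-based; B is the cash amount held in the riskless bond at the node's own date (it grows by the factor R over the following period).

(0,0): Delta=-0.1524 Bond=19.1482
(1,0): Delta=-0.3937 Bond=39.2537
(1,1): Delta=-0.0685 Bond=10.9735
(2,0): Delta=-0.7625 Bond=65.1657
(2,1): Delta=-0.2653 Bond=32.3059
(2,2): Delta=0.0000 Bond=0.0000
(3,0): Delta=0.0000 Bond=43.4783
(3,1): Delta=-1.0278 Bond=95.1087
(3,2): Delta=0.0000 Bond=0.0000
(3,3): Delta=0.0000 Bond=0.0000
V0=4.8190

Since d<R<u, set p* = (R−d)/(u−d) = 0.6094; price each node as the discounted p*-expectation of its children.
Expiry values: V(4,0)=50.0000, V(4,1)=50.0000, V(4,2)=0.0000, V(4,3)=0.0000, V(4,4)=0.0000
Node (3,0) S=41.2637: V=(p*·50.0000+(1−p*)·50.0000)/1.15=43.4783; Δ=(50.0000−50.0000)/(57.7692−31.3604)=0.0000; B=V−Δ·S=43.4783
Node (3,1) S=76.0122: V=(p*·0.0000+(1−p*)·50.0000)/1.15=16.9837; Δ=(0.0000−50.0000)/(106.4170−57.7692)=-1.0278; B=V−Δ·S=95.1087
Node (3,2) S=140.0224: V=(p*·0.0000+(1−p*)·0.0000)/1.15=0.0000; Δ=(0.0000−0.0000)/(196.0314−106.4170)=0.0000; B=V−Δ·S=0.0000
Node (3,3) S=257.9360: V=(p*·0.0000+(1−p*)·0.0000)/1.15=0.0000; Δ=(0.0000−0.0000)/(361.1104−196.0314)=0.0000; B=V−Δ·S=0.0000
Node (2,0) S=54.2944: V=(p*·16.9837+(1−p*)·43.4783)/1.15=23.7679; Δ=(16.9837−43.4783)/(76.0122−41.2637)=-0.7625; B=V−Δ·S=65.1657
Node (2,1) S=100.0160: V=(p*·0.0000+(1−p*)·16.9837)/1.15=5.7689; Δ=(0.0000−16.9837)/(140.0224−76.0122)=-0.2653; B=V−Δ·S=32.3059
Node (2,2) S=184.2400: V=(p*·0.0000+(1−p*)·0.0000)/1.15=0.0000; Δ=(0.0000−0.0000)/(257.9360−140.0224)=0.0000; B=V−Δ·S=0.0000
Node (1,0) S=71.4400: V=(p*·5.7689+(1−p*)·23.7679)/1.15=11.1303; Δ=(5.7689−23.7679)/(100.0160−54.2944)=-0.3937; B=V−Δ·S=39.2537
Node (1,1) S=131.6000: V=(p*·0.0000+(1−p*)·5.7689)/1.15=1.9596; Δ=(0.0000−5.7689)/(184.2400−100.0160)=-0.0685; B=V−Δ·S=10.9735
Node (0,0) S=94.0000: V=(p*·1.9596+(1−p*)·11.1303)/1.15=4.8190; Δ=(1.9596−11.1303)/(131.6000−71.4400)=-0.1524; B=V−Δ·S=19.1482
Check: Δ(0,0)·S0 + B(0,0) = 4.8190 = V0.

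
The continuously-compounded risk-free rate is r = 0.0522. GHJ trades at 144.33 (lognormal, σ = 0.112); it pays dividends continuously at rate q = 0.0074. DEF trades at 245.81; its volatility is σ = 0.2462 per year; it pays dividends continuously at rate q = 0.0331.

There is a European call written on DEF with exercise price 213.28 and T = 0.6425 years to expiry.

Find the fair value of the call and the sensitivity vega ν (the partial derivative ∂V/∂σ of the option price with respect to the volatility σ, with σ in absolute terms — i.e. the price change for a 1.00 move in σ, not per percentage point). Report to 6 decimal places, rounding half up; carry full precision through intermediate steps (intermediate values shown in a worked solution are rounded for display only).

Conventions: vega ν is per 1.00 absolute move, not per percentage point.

σ√T = 0.2462·√0.6425 = 0.197344
d₁ = (ln(S/K) + (r−q+σ²/2)T) / (σ√T) = (ln(245.81/213.28) + (0.0522−0.0331+0.2462²/2)·0.6425) / 0.197344 = (0.141953 + 0.031744) / 0.197344 = 0.880173
d₂ = d₁ − σ√T = 0.880173 − 0.197344 = 0.682829
e^{−rT} = 0.967018
e^{−qT} = 0.978958
N(d₁) = 0.810617,  N(d₂) = 0.752642
Call price V = S·e^{−qT}·N(d₁) − K·e^{−rT}·N(d₂) = 195.064999 − 155.229150 = 39.835848
φ(d₁) = (1/√(2π))·e^{−d₁²/2} = 0.270823
ν = S·e^{−qT}·φ(d₁)·√T = 52.237832

price = 39.835848
ν = 52.237832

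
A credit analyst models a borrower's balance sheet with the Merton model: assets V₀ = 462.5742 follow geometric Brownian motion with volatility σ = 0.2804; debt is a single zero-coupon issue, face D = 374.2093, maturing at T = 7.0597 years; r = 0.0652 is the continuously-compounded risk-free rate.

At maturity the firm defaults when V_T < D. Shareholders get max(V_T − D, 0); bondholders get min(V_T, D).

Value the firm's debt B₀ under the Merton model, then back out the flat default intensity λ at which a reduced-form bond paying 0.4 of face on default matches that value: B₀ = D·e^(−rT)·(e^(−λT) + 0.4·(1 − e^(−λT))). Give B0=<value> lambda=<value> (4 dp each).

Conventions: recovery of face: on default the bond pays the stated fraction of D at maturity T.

B0=212.5627 lambda=0.0258

Equity is a call on the firm's assets struck at D = 374.2093:
d₁ = [ln(V₀/D) + (r + σ²/2)T] / (σ√T)
   = [ln(462.5742/374.2093) + (0.0652 + 0.5·0.2804²)·7.0597] / (0.2804·√7.0597)
   = [0.211992 + 0.737824] / 0.745025 = 1.274877
d₂ = d₁ − σ√T = 1.274877 − 0.745025 = 0.529851
N(d₁) = 0.898824,  N(d₂) = 0.701892,  e^(−rT) = 0.631099
E₀ = V₀·N(d₁) − D·e^(−rT)·N(d₂)
   = 462.5742·0.898824 − 374.2093·0.631099·0.701892 = 250.011464
B₀ = V₀ − E₀ = 462.5742 − 250.011464 = 212.562736
e^(−λT) = (B₀·e^(rT)/D − 0.4)/(1 − 0.4) = (212.5627·1.584537/374.2093 − 0.4)/0.6 = 0.83344538
λ = −ln(0.83344538)/7.0597 = 0.025807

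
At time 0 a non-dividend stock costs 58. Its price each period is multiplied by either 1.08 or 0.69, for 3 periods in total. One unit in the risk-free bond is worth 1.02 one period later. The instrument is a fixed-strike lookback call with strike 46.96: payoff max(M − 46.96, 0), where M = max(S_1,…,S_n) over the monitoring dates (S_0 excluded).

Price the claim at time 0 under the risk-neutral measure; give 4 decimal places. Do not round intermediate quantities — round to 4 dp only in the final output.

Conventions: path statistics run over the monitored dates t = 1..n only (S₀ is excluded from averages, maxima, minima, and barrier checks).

Set p* = 0.8462 (from d < R < u); the path-dependent value is the discounted p*-expectation over all price paths.
Enumerate all 2^3 = 8 price paths (U = up ×1.08, D = down ×0.69); each path with k up-moves has probability p*^k·(1−p*)^(3−k).
DDD: M=40.0200, payoff=0.0000, prob=0.003641
UDD: M=62.6400, payoff=15.6800, prob=0.020027
DUD: M=43.2216, payoff=0.0000, prob=0.020027
UUD: M=67.6512, payoff=20.6912, prob=0.110150
DDU: M=40.0200, payoff=0.0000, prob=0.020027
UDU: M=62.6400, payoff=15.6800, prob=0.110150
DUU: M=46.6793, payoff=0.0000, prob=0.110150
UUU: M=73.0633, payoff=26.1033, prob=0.605826
Price = Σ prob·payoff / R^3 = 20.134382 / 1.061208 = 18.9731

price = 18.9731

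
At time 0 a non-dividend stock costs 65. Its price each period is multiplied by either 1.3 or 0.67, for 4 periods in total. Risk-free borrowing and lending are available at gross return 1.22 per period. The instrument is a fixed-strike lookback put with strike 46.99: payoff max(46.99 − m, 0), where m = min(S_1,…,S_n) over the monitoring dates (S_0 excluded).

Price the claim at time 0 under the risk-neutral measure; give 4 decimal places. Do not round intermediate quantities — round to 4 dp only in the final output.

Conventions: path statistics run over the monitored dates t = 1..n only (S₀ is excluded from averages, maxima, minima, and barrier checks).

price = 0.4279

Risk-neutral up-probability p* = (R−d)/(u−d) = (1.22−0.67)/(1.3−0.67) = 0.8730; the claim prices as the p*-weighted sum of path payoffs discounted by R^4.
Enumerate all 2^4 = 16 price paths (U = up ×1.3, D = down ×0.67); each path with k up-moves has probability p*^k·(1−p*)^(4−k).
DDDD: m=13.0982, payoff=33.8918, prob=0.000260
UDDD: m=25.4145, payoff=21.5755, prob=0.001788
DUDD: m=25.4145, payoff=21.5755, prob=0.001788
UUDD: m=49.3117, payoff=0.0000, prob=0.012290
DDUD: m=25.4145, payoff=21.5755, prob=0.001788
UDUD: m=49.3117, payoff=0.0000, prob=0.012290
DUUD: m=43.5500, payoff=3.4400, prob=0.012290
UUUD: m=84.5000, payoff=0.0000, prob=0.084492
DDDU: m=19.5496, payoff=27.4404, prob=0.001788
UDDU: m=37.9320, payoff=9.0579, prob=0.012290
DUDU: m=37.9320, payoff=9.0579, prob=0.012290
UUDU: m=73.5995, payoff=0.0000, prob=0.084492
DDUU: m=29.1785, payoff=17.8115, prob=0.012290
UDUU: m=56.6150, payoff=0.0000, prob=0.084492
DUUU: m=43.5500, payoff=3.4400, prob=0.084492
UUUU: m=84.5000, payoff=0.0000, prob=0.580883
Price = Σ prob·payoff / R^4 = 0.948038 / 2.215335 = 0.4279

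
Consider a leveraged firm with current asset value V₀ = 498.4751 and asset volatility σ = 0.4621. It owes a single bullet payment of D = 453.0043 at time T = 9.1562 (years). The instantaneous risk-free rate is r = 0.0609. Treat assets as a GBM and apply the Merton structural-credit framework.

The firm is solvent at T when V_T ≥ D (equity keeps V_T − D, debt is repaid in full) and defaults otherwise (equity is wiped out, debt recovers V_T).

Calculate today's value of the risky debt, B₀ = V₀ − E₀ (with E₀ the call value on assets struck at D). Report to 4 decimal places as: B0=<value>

Work the structural quantities from V₀ = 498.4751 against face 453.0043:
d₁ = [ln(V₀/D) + (r + σ²/2)T] / (σ√T)
   = [ln(498.4751/453.0043) + (0.0609 + 0.5·0.4621²)·9.1562] / (0.4621·√9.1562)
   = [0.095652 + 1.535204] / 1.398278 = 1.166331
d₂ = d₁ − σ√T = 1.166331 − 1.398278 = -0.231947
N(d₁) = 0.878260,  N(d₂) = 0.408290,  e^(−rT) = 0.572574
E₀ = V₀·N(d₁) − D·e^(−rT)·N(d₂)
   = 498.4751·0.878260 − 453.0043·0.572574·0.408290 = 331.888996
B₀ = V₀ − E₀ = 498.4751 − 331.888996 = 166.586104

B0=166.5861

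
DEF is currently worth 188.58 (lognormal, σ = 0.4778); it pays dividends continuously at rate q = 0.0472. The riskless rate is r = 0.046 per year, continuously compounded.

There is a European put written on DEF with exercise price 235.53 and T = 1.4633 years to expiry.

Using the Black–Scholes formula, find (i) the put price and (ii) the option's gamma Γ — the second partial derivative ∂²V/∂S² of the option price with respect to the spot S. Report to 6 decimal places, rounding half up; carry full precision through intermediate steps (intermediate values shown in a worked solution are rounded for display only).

σ√T = 0.4778·√1.4633 = 0.577980
d₁ = (ln(S/K) + (r−q+σ²/2)T) / (σ√T) = (ln(188.58/235.53) + (0.046−0.0472+0.4778²/2)·1.4633) / 0.577980 = (-0.222316 + 0.165274) / 0.577980 = -0.098691
d₂ = d₁ − σ√T = -0.098691 − 0.577980 = -0.676671
e^{−rT} = 0.934904
e^{−qT} = 0.933263
N(−d₁) = 0.539308,  N(−d₂) = 0.750693
Put price V = K·e^{−rT}·N(−d₂) − S·e^{−qT}·N(−d₁) = 165.300919 − 94.915454 = 70.385465
φ(d₁) = (1/√(2π))·e^{−d₁²/2} = 0.397004
Γ = e^{−qT}·φ(d₁) / (S·σ·√T) = 0.003399

price = 70.385465
Γ = 0.003399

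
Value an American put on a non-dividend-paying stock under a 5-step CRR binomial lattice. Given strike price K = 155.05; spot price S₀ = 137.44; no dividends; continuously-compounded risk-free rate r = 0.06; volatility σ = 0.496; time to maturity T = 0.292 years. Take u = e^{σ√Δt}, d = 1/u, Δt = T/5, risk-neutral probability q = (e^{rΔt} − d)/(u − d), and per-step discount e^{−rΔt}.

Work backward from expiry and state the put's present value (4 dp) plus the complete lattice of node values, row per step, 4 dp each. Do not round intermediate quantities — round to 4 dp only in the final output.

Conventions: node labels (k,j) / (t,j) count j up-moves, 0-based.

price = 24.0724
tree:
24.0724
34.4213 13.2435
46.9064 21.3961 4.6713
59.1222 33.1351 9.0699 0.0285
69.9581 46.9064 17.6100 0.0554 0.0000
79.5700 59.1222 33.1351 0.1079 0.0000 0.0000

Δt=0.05840, u=1.12734, d=0.88704, q=0.48468, disc=e^(-rΔt)=0.99650
k=5 terminal: V=max(K-S,0) → 79.5700 59.1222 33.1351 0.1079 0.0000 0.0000
k=4: j=0 S=85.0919 intr=69.9581 cont=69.4157 V=69.9581[EX]; j=1 S=108.1436 intr=46.9064 cont=46.3641 V=46.9064[EX]; j=2 S=137.4400 intr=17.6100 cont=17.0677 V=17.6100[EX]; j=3 S=174.6729 intr=0.0000 cont=0.0554 V=0.0554[hold]; j=4 S=221.9923 intr=0.0000 cont=0.0000 V=0.0000[hold]
k=3: j=0 S=95.9278 intr=59.1222 cont=58.5798 V=59.1222[EX]; j=1 S=121.9149 intr=33.1351 cont=32.5927 V=33.1351[EX]; j=2 S=154.9421 intr=0.1079 cont=9.0699 V=9.0699[hold]; j=3 S=196.9163 intr=0.0000 cont=0.0285 V=0.0285[hold]
k=2: j=0 S=108.1436 intr=46.9064 cont=46.3641 V=46.9064[EX]; j=1 S=137.4400 intr=17.6100 cont=21.3961 V=21.3961[hold]; j=2 S=174.6729 intr=0.0000 cont=4.6713 V=4.6713[hold]
k=1: j=0 S=121.9149 intr=33.1351 cont=34.4213 V=34.4213[hold]; j=1 S=154.9421 intr=0.1079 cont=13.2435 V=13.2435[hold]
k=0: j=0 S=137.4400 intr=17.6100 cont=24.0724 V=24.0724[hold]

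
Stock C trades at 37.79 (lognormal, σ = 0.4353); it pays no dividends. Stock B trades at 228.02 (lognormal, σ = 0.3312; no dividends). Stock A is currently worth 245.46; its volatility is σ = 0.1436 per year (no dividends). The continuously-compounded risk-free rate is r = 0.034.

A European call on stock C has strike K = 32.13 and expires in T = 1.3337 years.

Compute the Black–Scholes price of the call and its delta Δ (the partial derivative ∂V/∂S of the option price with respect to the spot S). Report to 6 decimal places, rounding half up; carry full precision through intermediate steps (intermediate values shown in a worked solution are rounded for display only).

σ√T = 0.4353·√1.3337 = 0.502710
d₁ = (ln(S/K) + (r+σ²/2)T) / (σ√T) = (ln(37.79/32.13) + (0.034+0.4353²/2)·1.3337) / 0.502710 = (0.162254 + 0.171705) / 0.502710 = 0.664317
d₂ = d₁ − σ√T = 0.664317 − 0.502710 = 0.161607
e^{−rT} = 0.955667
N(d₁) = 0.746756,  N(d₂) = 0.564192
Call price V = S·N(d₁) − K·e^{−rT}·N(d₂) = 28.219919 − 17.323849 = 10.896071
Δ = N(d₁) = 0.746756

price = 10.896071
Δ = 0.746756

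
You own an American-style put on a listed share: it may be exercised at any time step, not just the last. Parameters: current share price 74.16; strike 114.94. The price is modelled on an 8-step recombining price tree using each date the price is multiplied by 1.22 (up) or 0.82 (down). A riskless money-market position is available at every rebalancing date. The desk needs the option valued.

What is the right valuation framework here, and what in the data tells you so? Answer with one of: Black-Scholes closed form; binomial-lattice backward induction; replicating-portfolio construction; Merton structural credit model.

Key observation: an American put (K = 114.94, S₀ = 74.16) on a 8-date tree has no closed form — the optimal stopping decision is embedded and must be resolved recursively from expiry.

framework: binomial-lattice backward induction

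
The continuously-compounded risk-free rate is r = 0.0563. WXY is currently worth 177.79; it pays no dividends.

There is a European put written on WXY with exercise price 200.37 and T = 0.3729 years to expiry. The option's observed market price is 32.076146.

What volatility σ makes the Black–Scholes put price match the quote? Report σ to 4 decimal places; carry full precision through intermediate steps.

sigma = 0.4769

At σ = 0.4769 the Black–Scholes value reproduces the quote:
σ√T = 0.4769·√0.3729 = 0.291222
d₁ = (ln(S/K) + (r+σ²/2)T) / (σ√T) = (ln(177.79/200.37) + (0.0563+0.4769²/2)·0.3729) / 0.291222 = (-0.119563 + 0.063399) / 0.291222 = -0.192854
d₂ = d₁ − σ√T = -0.192854 − 0.291222 = -0.484076
e^{−rT} = 0.979225
N(−d₁) = 0.576463,  N(−d₂) = 0.685834
V = K·e^{−rT}·N(−d₂) − S·N(−d₁) = 134.565581 − 102.489435 = 32.076146 (the observed quote) — the price is monotone increasing in volatility, hence this σ is the only solution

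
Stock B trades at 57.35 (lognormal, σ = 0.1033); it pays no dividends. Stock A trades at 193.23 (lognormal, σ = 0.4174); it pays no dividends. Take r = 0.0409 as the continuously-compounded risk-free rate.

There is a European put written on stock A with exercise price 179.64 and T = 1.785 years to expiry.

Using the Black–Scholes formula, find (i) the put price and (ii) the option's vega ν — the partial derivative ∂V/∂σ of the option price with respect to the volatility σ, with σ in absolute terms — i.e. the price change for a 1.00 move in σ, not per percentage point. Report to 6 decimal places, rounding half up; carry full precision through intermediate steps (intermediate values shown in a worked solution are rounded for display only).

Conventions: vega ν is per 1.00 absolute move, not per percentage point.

σ√T = 0.4174·√1.785 = 0.557663
d₁ = (ln(S/K) + (r+σ²/2)T) / (σ√T) = (ln(193.23/179.64) + (0.0409+0.4174²/2)·1.785) / 0.557663 = (0.072926 + 0.228500) / 0.557663 = 0.540518
d₂ = d₁ − σ√T = 0.540518 − 0.557663 = -0.017145
e^{−rT} = 0.929595
N(−d₁) = 0.294420,  N(−d₂) = 0.506839
Put price V = K·e^{−rT}·N(−d₂) − S·N(−d₁) = 84.638335 − 56.890767 = 27.747568
φ(d₁) = (1/√(2π))·e^{−d₁²/2} = 0.344722
ν = S·φ(d₁)·√T = 88.994276

price = 27.747568
ν = 88.994276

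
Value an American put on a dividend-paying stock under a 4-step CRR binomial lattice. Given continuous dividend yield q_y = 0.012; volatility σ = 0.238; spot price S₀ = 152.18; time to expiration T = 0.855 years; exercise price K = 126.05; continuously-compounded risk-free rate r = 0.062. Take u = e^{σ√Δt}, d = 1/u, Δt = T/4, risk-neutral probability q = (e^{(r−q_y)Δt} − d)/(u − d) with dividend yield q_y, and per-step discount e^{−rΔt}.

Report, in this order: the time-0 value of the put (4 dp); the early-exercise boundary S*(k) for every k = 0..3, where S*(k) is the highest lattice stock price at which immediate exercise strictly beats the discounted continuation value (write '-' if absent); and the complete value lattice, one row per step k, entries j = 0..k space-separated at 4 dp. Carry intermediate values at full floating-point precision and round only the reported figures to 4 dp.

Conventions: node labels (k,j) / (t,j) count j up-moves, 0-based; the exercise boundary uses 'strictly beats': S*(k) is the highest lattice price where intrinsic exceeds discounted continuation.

params: Δt=0.21375 u=1.11632 d=0.89580 q=0.52125 e^(-rΔt)=0.98683
t_4 payoffs: 28.0542 3.9312 0.0000 0.0000 0.0000
t_3: node(3,0) S=109.3944 payoff=16.6556 vs cont=15.2764 → 16.6556 [stop]  node(3,1) S=136.3233 payoff=0.0000 vs cont=1.8573 → 1.8573 [wait]  node(3,2) S=169.8811 payoff=0.0000 vs cont=0.0000 → 0.0000 [wait]  node(3,3) S=211.6996 payoff=0.0000 vs cont=0.0000 → 0.0000 [wait]  ⇒ S*(3)=109.3944
t_2: node(2,0) S=122.1188 payoff=3.9312 vs cont=8.8243 → 8.8243 [wait]  node(2,1) S=152.1800 payoff=0.0000 vs cont=0.8775 → 0.8775 [wait]  node(2,2) S=189.6412 payoff=0.0000 vs cont=0.0000 → 0.0000 [wait]  ⇒ S*(2)=-
t_1: node(1,0) S=136.3233 payoff=0.0000 vs cont=4.6204 → 4.6204 [wait]  node(1,1) S=169.8811 payoff=0.0000 vs cont=0.4146 → 0.4146 [wait]  ⇒ S*(1)=-
t_0: node(0,0) S=152.1800 payoff=0.0000 vs cont=2.3962 → 2.3962 [wait]  ⇒ S*(0)=-

price = 2.3962
boundary = - - - 109.3944
tree:
2.3962
4.6204 0.4146
8.8243 0.8775 0.0000
16.6556 1.8573 0.0000 0.0000
28.0542 3.9312 0.0000 0.0000 0.0000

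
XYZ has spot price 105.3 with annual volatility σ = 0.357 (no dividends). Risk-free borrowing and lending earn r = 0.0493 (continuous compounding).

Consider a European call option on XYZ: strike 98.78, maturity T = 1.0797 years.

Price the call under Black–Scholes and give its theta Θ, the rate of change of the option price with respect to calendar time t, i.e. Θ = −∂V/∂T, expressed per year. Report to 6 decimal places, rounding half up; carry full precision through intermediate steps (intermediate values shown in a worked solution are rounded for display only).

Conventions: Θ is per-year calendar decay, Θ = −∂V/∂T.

σ√T = 0.357·√1.0797 = 0.370954
d₁ = (ln(S/K) + (r+σ²/2)T) / (σ√T) = (ln(105.3/98.78) + (0.0493+0.357²/2)·1.0797) / 0.370954 = (0.063918 + 0.122033) / 0.370954 = 0.501278
d₂ = d₁ − σ√T = 0.501278 − 0.370954 = 0.130324
e^{−rT} = 0.948163
N(d₁) = 0.691912,  N(d₂) = 0.551845
Call price V = S·N(d₁) − K·e^{−rT}·N(d₂) = 72.858347 − 51.685522 = 21.172825
φ(d₁) = (1/√(2π))·e^{−d₁²/2} = 0.351840
Θ = −S·φ(d₁)·σ/(2√T) − r·K·e^{−rT}·N(d₂) = −6.364445 − 2.548096 = -8.912541

price = 21.172825
Θ = -8.912541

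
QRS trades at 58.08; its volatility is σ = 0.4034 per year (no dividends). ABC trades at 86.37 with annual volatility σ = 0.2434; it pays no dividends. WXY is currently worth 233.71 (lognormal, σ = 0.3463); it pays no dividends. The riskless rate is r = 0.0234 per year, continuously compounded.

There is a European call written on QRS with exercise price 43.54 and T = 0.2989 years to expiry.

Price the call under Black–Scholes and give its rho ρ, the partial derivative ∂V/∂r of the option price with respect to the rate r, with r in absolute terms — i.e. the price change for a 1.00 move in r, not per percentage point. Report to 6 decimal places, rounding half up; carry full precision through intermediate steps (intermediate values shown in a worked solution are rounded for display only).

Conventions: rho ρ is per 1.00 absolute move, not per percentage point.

σ√T = 0.4034·√0.2989 = 0.220546
d₁ = (ln(S/K) + (r+σ²/2)T) / (σ√T) = (ln(58.08/43.54) + (0.0234+0.4034²/2)·0.2989) / 0.220546 = (0.288141 + 0.031314) / 0.220546 = 1.448478
d₂ = d₁ − σ√T = 1.448478 − 0.220546 = 1.227932
e^{−rT} = 0.993030
N(d₁) = 0.926258,  N(d₂) = 0.890264
Call price V = S·N(d₁) − K·e^{−rT}·N(d₂) = 53.797082 − 38.491920 = 15.305163
ρ = K·T·e^{−rT}·N(d₂) = 11.505235

price = 15.305163
ρ = 11.505235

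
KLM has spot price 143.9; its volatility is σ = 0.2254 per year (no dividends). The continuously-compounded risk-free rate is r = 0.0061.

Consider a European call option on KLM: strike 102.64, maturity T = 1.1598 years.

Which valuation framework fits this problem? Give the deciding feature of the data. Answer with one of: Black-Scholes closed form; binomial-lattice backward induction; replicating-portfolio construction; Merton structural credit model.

framework: Black-Scholes closed form

Key observation: the instrument is a plain European call (strike 102.64) on a lognormal asset; the exact continuous-time formula applies directly.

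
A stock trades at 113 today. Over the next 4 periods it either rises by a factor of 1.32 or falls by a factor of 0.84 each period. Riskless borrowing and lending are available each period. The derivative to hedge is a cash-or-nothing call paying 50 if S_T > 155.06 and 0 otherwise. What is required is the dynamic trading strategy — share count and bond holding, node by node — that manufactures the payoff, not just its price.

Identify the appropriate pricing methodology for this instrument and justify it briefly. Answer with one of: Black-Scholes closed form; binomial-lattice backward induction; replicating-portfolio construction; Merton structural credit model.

Key observation: the mandate to exhibit the hedge at every date and state singles out the replicating-portfolio construction on the 4-period tree with factors 1.32 and 0.84 from 113.

framework: replicating-portfolio construction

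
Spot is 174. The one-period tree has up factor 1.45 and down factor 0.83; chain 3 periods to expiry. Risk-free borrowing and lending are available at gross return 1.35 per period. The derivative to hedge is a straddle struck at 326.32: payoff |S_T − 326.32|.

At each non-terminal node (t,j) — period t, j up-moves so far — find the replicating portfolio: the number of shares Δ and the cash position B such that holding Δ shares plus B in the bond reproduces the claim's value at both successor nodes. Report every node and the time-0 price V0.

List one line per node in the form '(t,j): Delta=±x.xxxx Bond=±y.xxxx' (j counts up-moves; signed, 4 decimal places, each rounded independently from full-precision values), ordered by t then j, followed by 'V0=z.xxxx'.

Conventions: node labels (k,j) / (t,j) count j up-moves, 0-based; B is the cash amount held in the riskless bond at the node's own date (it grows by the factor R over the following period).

Risk-neutral probability p* = (R−d)/(u−d) = (1.35−0.83)/(1.45−0.83) = 0.8387.
Terminal payoffs: V(3,0)=226.8291, V(3,1)=152.5105, V(3,2)=22.6770, V(3,3)=204.1407
  t=2,j=0: stock 119.8686 → up 173.8095 (V=152.5105), down 99.4909 (V=226.8291). Price 121.8499; hedge Δ=-1.0000, bond B=241.7185.
  t=2,j=1: stock 209.4090 → up 303.6430 (V=22.6770), down 173.8095 (V=152.5105). Price 32.3095; hedge Δ=-1.0000, bond B=241.7185.
  t=2,j=2: stock 365.8350 → up 530.4607 (V=204.1407), down 303.6430 (V=22.6770). Price 129.5351; hedge Δ=0.8000, bond B=-163.1484.
  t=1,j=0: stock 144.4200 → up 209.4090 (V=32.3095), down 119.8686 (V=121.8499). Price 34.6308; hedge Δ=-1.0000, bond B=179.0508.
  t=1,j=1: stock 252.3000 → up 365.8350 (V=129.5351), down 209.4090 (V=32.3095). Price 84.3360; hedge Δ=0.6215, bond B=-72.4795.
  t=0,j=0: stock 174.0000 → up 252.3000 (V=84.3360), down 144.4200 (V=34.6308). Price 56.5326; hedge Δ=0.4607, bond B=-23.6371.
Sanity check at the root: Δ(0,0)·S0 + B(0,0) reproduces V0 = 56.5326.

(0,0): Delta=0.4607 Bond=-23.6371
(1,0): Delta=-1.0000 Bond=179.0508
(1,1): Delta=0.6215 Bond=-72.4795
(2,0): Delta=-1.0000 Bond=241.7185
(2,1): Delta=-1.0000 Bond=241.7185
(2,2): Delta=0.8000 Bond=-163.1484
V0=56.5326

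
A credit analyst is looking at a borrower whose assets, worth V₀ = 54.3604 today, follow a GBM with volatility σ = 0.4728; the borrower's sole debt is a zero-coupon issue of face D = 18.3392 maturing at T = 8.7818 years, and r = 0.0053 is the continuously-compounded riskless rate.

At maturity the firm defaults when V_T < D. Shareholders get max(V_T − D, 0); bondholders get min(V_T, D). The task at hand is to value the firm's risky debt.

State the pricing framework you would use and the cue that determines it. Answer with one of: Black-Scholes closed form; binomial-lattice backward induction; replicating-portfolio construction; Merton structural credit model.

Key observation: the asked-for credit quantity lives on the firm's capital structure — asset value, asset volatility, debt face 18.3392 — which is the structural model's domain.

framework: Merton structural credit model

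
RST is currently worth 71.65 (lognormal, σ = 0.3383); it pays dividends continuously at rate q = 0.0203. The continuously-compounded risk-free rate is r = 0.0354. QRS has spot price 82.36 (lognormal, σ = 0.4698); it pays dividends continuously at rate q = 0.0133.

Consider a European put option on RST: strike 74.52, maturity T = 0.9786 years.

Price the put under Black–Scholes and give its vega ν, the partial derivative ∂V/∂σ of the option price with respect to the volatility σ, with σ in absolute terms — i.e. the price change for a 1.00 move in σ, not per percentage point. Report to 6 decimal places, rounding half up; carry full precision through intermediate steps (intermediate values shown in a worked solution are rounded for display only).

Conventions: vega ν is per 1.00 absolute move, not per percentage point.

σ√T = 0.3383·√0.9786 = 0.334661
d₁ = (ln(S/K) + (r−q+σ²/2)T) / (σ√T) = (ln(71.65/74.52) + (0.0354−0.0203+0.3383²/2)·0.9786) / 0.334661 = (-0.039274 + 0.070776) / 0.334661 = 0.094129
d₂ = d₁ − σ√T = 0.094129 − 0.334661 = -0.240531
e^{−rT} = 0.965951
e^{−qT} = 0.980330
N(−d₁) = 0.462503,  N(−d₂) = 0.595041
Put price V = K·e^{−rT}·N(−d₂) − S·e^{−qT}·N(−d₁) = 42.832617 − 32.486542 = 10.346074
φ(d₁) = (1/√(2π))·e^{−d₁²/2} = 0.397179
ν = S·e^{−qT}·φ(d₁)·√T = 27.597984

price = 10.346074
ν = 27.597984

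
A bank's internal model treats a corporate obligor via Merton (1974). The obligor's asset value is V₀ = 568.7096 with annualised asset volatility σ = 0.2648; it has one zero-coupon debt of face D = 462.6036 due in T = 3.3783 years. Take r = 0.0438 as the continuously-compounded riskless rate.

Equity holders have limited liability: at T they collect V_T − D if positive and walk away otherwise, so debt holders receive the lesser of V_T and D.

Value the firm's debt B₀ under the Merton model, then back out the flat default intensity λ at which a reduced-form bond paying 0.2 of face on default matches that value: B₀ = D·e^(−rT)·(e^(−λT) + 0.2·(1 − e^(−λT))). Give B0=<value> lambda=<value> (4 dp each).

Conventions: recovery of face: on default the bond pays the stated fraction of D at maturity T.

B0=367.9394 lambda=0.0303

With assets at 568.7096 and a single debt payment of 462.6036 at 3.3783 years:
d₁ = [ln(V₀/D) + (r + σ²/2)T] / (σ√T)
   = [ln(568.7096/462.6036) + (0.0438 + 0.5·0.2648²)·3.3783] / (0.2648·√3.3783)
   = [0.206499 + 0.266411] / 0.486706 = 0.971655
d₂ = d₁ − σ√T = 0.971655 − 0.486706 = 0.484948
N(d₁) = 0.834389,  N(d₂) = 0.686143,  e^(−rT) = 0.862457
E₀ = V₀·N(d₁) − D·e^(−rT)·N(d₂)
   = 568.7096·0.834389 − 462.6036·0.862457·0.686143 = 200.770226
B₀ = V₀ − E₀ = 568.7096 − 200.770226 = 367.939374
e^(−λT) = (B₀·e^(rT)/D − 0.2)/(1 − 0.2) = (367.9394·1.159478/462.6036 − 0.2)/0.8 = 0.90276201
λ = −ln(0.90276201)/3.3783 = 0.030280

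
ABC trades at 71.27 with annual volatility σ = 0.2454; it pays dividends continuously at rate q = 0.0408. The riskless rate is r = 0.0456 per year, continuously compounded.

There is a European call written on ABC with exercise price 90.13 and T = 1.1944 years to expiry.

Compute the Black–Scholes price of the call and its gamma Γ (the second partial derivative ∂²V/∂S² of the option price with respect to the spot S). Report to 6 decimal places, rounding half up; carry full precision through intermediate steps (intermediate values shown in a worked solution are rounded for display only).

σ√T = 0.2454·√1.1944 = 0.268194
d₁ = (ln(S/K) + (r−q+σ²/2)T) / (σ√T) = (ln(71.27/90.13) + (0.0456−0.0408+0.2454²/2)·1.1944) / 0.268194 = (-0.234778 + 0.041697) / 0.268194 = -0.719927
d₂ = d₁ − σ√T = -0.719927 − 0.268194 = -0.988122
e^{−rT} = 0.946992
e^{−qT} = 0.952437
N(d₁) = 0.235785,  N(d₂) = 0.161547
Call price V = S·e^{−qT}·N(d₁) − K·e^{−rT}·N(d₂) = 16.005115 − 13.788382 = 2.216733
φ(d₁) = (1/√(2π))·e^{−d₁²/2} = 0.307867
Γ = e^{−qT}·φ(d₁) / (S·σ·√T) = 0.015341

price = 2.216733
Γ = 0.015341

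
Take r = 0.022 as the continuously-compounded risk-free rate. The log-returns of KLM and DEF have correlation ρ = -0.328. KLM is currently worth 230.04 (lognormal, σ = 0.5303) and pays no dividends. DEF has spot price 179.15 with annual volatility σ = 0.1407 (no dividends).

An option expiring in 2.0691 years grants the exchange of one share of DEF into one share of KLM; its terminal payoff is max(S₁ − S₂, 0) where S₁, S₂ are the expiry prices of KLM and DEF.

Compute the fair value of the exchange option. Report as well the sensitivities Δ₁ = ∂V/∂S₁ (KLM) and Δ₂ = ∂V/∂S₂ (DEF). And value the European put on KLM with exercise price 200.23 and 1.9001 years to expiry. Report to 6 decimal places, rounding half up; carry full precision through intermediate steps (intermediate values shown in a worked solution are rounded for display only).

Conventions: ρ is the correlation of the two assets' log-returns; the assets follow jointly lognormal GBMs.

exchange price = 95.562098
Δ1 = 0.764021
Δ2 = -0.447633
price(KLM put K=200.23) = 42.937735

σ_eff = √(σ₁² + σ₂² − 2ρσ₁σ₂) = √(0.5303² + 0.1407² − 2·-0.328·0.5303·0.1407) = 0.591575
d₁ = (ln(S₁/S₂) + (q₂ − q₁ + σ_eff²/2)T) / (σ_eff√T) = (ln(230.04/179.15) + (0.0 − 0.0 + 0.174980)·2.0691) / 0.850943 = 0.719298
d₂ = d₁ − σ_eff√T = 0.719298 − 0.850943 = -0.131645
N(d₁) = 0.764021,  N(d₂) = 0.447633
V = S₁·e^{−q₁T}·N(d₁) − S₂·e^{−q₂T}·N(d₂) = 175.755481 − 80.193384 = 95.562098
Δ₁ = e^{−q₁T}·N(d₁) = 0.764021;  Δ₂ = −e^{−q₂T}·N(d₂) = -0.447633
[vanilla: KLM put K=200.23]
σ√T = 0.5303·√1.9001 = 0.730987
d₁ = (ln(S/K) + (r+σ²/2)T) / (σ√T) = (ln(230.04/200.23) + (0.022+0.5303²/2)·1.9001) / 0.730987 = (0.138787 + 0.308973) / 0.730987 = 0.612541
d₂ = d₁ − σ√T = 0.612541 − 0.730987 = -0.118446
e^{−rT} = 0.959059
N(−d₁) = 0.270090,  N(−d₂) = 0.547143
price = K·e^{−rT}·N(−d₂) − S·N(−d₁) = 105.069200 − 62.131466 = 42.937735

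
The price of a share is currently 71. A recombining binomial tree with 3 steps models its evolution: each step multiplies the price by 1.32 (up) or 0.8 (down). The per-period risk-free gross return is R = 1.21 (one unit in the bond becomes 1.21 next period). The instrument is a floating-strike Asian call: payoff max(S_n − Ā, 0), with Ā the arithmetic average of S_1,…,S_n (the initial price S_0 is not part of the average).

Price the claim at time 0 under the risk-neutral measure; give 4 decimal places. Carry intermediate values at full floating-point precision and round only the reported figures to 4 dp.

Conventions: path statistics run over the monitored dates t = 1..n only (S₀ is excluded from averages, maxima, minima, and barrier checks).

price = 12.5464

Set p* = 0.7885 (from d < R < u); the path-dependent value is the discounted p*-expectation over all price paths.
Enumerate all 2^3 = 8 price paths (U = up ×1.32, D = down ×0.8); each path with k up-moves has probability p*^k·(1−p*)^(3−k).
DDD: Ā=46.1973, payoff=0.0000, prob=0.009466
UDD: Ā=76.2256, payoff=0.0000, prob=0.035282
DUD: Ā=63.9189, payoff=0.0000, prob=0.035282
UUD: Ā=105.4662, payoff=0.0000, prob=0.131507
DDU: Ā=54.0736, payoff=5.9072, prob=0.035282
UDU: Ā=89.2214, payoff=9.7469, prob=0.131507
DUU: Ā=76.9148, payoff=22.0535, prob=0.131507
UUU: Ā=126.9094, payoff=36.3884, prob=0.490164
Price = Σ prob·payoff / R^3 = 22.226679 / 1.771561 = 12.5464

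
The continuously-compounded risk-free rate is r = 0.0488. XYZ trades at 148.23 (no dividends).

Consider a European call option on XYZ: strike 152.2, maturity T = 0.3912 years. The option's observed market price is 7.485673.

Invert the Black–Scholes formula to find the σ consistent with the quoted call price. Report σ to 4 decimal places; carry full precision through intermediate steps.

At σ = 0.2162 the Black–Scholes value reproduces the quote:
σ√T = 0.2162·√0.3912 = 0.135224
d₁ = (ln(S/K) + (r+σ²/2)T) / (σ√T) = (ln(148.23/152.2) + (0.0488+0.2162²/2)·0.3912) / 0.135224 = (-0.026430 + 0.028233) / 0.135224 = 0.013334
d₂ = d₁ − σ√T = 0.013334 − 0.135224 = -0.121891
e^{−rT} = 0.981091
N(d₁) = 0.505319,  N(d₂) = 0.451493
V = S·N(d₁) − K·e^{−rT}·N(d₂) = 74.903475 − 67.417801 = 7.485673 (the quoted price), and the Black–Scholes price is strictly increasing in σ, so σ is unique

sigma = 0.2162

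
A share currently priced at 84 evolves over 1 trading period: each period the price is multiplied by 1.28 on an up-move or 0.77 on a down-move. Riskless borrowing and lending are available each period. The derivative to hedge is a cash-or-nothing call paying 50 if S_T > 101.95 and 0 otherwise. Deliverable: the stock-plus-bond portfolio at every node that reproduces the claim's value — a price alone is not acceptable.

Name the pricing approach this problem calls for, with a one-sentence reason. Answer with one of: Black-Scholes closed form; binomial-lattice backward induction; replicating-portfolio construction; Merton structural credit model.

Key observation: the mandate to exhibit the hedge at every date and state singles out the replicating-portfolio construction on the 1-period tree with factors 1.28 and 0.77 from 84.

framework: replicating-portfolio construction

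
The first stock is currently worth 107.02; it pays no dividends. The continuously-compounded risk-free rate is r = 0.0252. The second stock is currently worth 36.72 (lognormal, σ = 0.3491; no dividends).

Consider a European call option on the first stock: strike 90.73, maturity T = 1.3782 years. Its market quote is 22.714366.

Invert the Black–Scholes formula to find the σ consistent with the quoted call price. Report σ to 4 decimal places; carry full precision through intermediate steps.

At σ = 0.2258 the Black–Scholes value reproduces the quote:
σ√T = 0.2258·√1.3782 = 0.265082
d₁ = (ln(S/K) + (r+σ²/2)T) / (σ√T) = (ln(107.02/90.73) + (0.0252+0.2258²/2)·1.3782) / 0.265082 = (0.165128 + 0.069865) / 0.265082 = 0.886490
d₂ = d₁ − σ√T = 0.886490 − 0.265082 = 0.621408
e^{−rT} = 0.965866
N(d₁) = 0.812323,  N(d₂) = 0.732835
V = S·N(d₁) − K·e^{−rT}·N(d₂) = 86.934839 − 64.220473 = 22.714366 (matching the quote); vega is positive throughout, so no other σ reproduces this price

sigma = 0.2258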